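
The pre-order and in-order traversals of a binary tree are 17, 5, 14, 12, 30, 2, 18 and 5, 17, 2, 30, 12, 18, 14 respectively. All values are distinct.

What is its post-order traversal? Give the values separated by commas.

The first element of pre-order is the root; it splits in-order into left and right subtrees.
Root 17: left subtree has 1 node {5}, right has 5 {2, 30, 12, 18, 14}.
  Root 14: left subtree has 4 nodes {2, 30, 12, 18}, right has 0 { }.
    Root 12: left subtree has 2 nodes {2, 30}, right has 1 {18}.
      Root 30: left subtree has 1 node {2}, right has 0 { }.

5, 2, 30, 18, 12, 14, 17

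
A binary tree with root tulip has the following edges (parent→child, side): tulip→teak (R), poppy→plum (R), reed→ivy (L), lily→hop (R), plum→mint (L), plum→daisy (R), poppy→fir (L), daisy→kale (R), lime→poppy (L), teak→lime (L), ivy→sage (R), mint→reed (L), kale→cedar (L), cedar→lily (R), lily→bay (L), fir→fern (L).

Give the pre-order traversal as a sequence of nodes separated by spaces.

tulip teak lime poppy fir fern plum mint reed ivy sage daisy kale cedar lily bay hop

Pre-order visits the node, then its left subtree, then its right subtree.
Visit tulip.
At tulip: no left child.
At tulip: go right to teak.
  Visit teak.
  At teak: go left to lime.
    Visit lime.
    At lime: go left to poppy.
      Visit poppy.
      At poppy: go left to fir.
        Visit fir.
        At fir: go left to fern.
          fern is a leaf — visit fern.
        At fir: no right child.
      At poppy: go right to plum.
        Visit plum.
        At plum: go left to mint.
          Visit mint.
          At mint: go left to reed.
            Visit reed.
            At reed: go left to ivy.
              Visit ivy.
              At ivy: no left child.
              At ivy: go right to sage.
                sage is a leaf — visit sage.
            At reed: no right child.
          At mint: no right child.
        At plum: go right to daisy.
          Visit daisy.
          At daisy: no left child.
          At daisy: go right to kale.
            Visit kale.
            At kale: go left to cedar.
              Visit cedar.
              At cedar: no left child.
              At cedar: go right to lily.
                Visit lily.
                At lily: go left to bay.
                  bay is a leaf — visit bay.
                At lily: go right to hop.
                  hop is a leaf — visit hop.
            At kale: no right child.
    At lime: no right child.
  At teak: no right child.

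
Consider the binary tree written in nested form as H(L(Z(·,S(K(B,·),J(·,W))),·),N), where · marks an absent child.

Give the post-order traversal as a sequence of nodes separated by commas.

Post-order visits the left subtree, then the right subtree, then the node.
At H: go left to L.
  At L: go left to Z.
    At Z: no left child.
    At Z: go right to S.
      At S: go left to K.
        At K: go left to B.
          B is a leaf — visit B.
        At K: no right child.
        Visit K.
      At S: go right to J.
        At J: no left child.
        At J: go right to W.
          W is a leaf — visit W.
        Visit J.
      Visit S.
    Visit Z.
  At L: no right child.
  Visit L.
At H: go right to N.
  N is a leaf — visit N.
Visit H.

B, K, W, J, S, Z, L, N, H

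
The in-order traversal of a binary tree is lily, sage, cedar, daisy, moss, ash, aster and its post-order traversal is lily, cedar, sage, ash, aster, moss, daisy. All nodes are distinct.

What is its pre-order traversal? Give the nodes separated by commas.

The last element of post-order is the root; it splits in-order into left and right subtrees.
Root daisy: left subtree has 3 nodes {lily, sage, cedar}, right has 3 {moss, ash, aster}.
  Root sage: left subtree has 1 node {lily}, right has 1 {cedar}.
  Root moss: left subtree has 0 nodes { }, right has 2 {ash, aster}.
    Root aster: left subtree has 1 node {ash}, right has 0 { }.

daisy, sage, lily, cedar, moss, aster, ash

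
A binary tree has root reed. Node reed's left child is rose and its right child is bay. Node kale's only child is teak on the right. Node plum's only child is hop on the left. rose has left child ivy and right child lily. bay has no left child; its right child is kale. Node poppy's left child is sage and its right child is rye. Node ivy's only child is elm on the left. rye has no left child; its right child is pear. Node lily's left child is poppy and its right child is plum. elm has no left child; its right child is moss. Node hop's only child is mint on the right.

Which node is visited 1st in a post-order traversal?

moss

Post-order visits the left subtree, then the right subtree, then the node.
At reed: go left to rose.
  At rose: go left to ivy.
    At ivy: go left to elm.
      At elm: no left child.
      At elm: go right to moss.
        moss is a leaf — visit moss.
      Visit elm.
    At ivy: no right child.
    Visit ivy.
  At rose: go right to lily.
    At lily: go left to poppy.
      At poppy: go left to sage.
        sage is a leaf — visit sage.
      At poppy: go right to rye.
        At rye: no left child.
        At rye: go right to pear.
          pear is a leaf — visit pear.
        Visit rye.
      Visit poppy.
    At lily: go right to plum.
      At plum: go left to hop.
        At hop: no left child.
        At hop: go right to mint.
          mint is a leaf — visit mint.
        Visit hop.
      At plum: no right child.
      Visit plum.
    Visit lily.
  Visit rose.
At reed: go right to bay.
  At bay: no left child.
  At bay: go right to kale.
    At kale: no left child.
    At kale: go right to teak.
      teak is a leaf — visit teak.
    Visit kale.
  Visit bay.
Visit reed.
Full post-order sequence: moss, elm, ivy, sage, pear, rye, poppy, mint, hop, plum, lily, rose, teak, kale, bay, reed.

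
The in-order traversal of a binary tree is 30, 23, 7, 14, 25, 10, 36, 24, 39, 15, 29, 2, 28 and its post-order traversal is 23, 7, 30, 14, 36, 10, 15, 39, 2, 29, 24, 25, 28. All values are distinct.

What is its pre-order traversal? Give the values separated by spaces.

28 25 14 30 7 23 24 10 36 29 39 15 2

The last element of post-order is the root; it splits in-order into left and right subtrees.
Root 28: left subtree has 12 nodes {30, 23, 7, 14, 25, 10, 36, 24, 39, 15, 29, 2}, right has 0 { }.
  Root 25: left subtree has 4 nodes {30, 23, 7, 14}, right has 7 {10, 36, 24, 39, 15, 29, 2}.
    Root 14: left subtree has 3 nodes {30, 23, 7}, right has 0 { }.
      Root 30: left subtree has 0 nodes { }, right has 2 {23, 7}.
        Root 7: left subtree has 1 node {23}, right has 0 { }.
    Root 24: left subtree has 2 nodes {10, 36}, right has 4 {39, 15, 29, 2}.
      Root 10: left subtree has 0 nodes { }, right has 1 {36}.
      Root 29: left subtree has 2 nodes {39, 15}, right has 1 {2}.
        Root 39: left subtree has 0 nodes { }, right has 1 {15}.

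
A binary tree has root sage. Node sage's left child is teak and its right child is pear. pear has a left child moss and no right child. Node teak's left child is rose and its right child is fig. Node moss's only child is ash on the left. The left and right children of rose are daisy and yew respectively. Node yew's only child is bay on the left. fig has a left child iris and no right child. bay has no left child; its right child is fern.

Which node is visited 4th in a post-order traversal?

Post-order visits the left subtree, then the right subtree, then the node.
At sage: go left to teak.
  At teak: go left to rose.
    At rose: go left to daisy.
      daisy is a leaf — visit daisy.
    At rose: go right to yew.
      At yew: go left to bay.
        At bay: no left child.
        At bay: go right to fern.
          fern is a leaf — visit fern.
        Visit bay.
      At yew: no right child.
      Visit yew.
    Visit rose.
  At teak: go right to fig.
    At fig: go left to iris.
      iris is a leaf — visit iris.
    At fig: no right child.
    Visit fig.
  Visit teak.
At sage: go right to pear.
  At pear: go left to moss.
    At moss: go left to ash.
      ash is a leaf — visit ash.
    At moss: no right child.
    Visit moss.
  At pear: no right child.
  Visit pear.
Visit sage.
Full post-order sequence: daisy, fern, bay, yew, rose, iris, fig, teak, ash, moss, pear, sage.

yew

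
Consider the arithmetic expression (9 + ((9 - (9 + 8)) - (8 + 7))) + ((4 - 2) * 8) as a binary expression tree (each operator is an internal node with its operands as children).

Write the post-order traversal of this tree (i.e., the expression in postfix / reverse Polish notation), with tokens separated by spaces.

Post-order on an expression tree gives postfix notation: for each operator, emit left operand, right operand, then the operator.

9 9 9 8 + - 8 7 + - + 4 2 - 8 * +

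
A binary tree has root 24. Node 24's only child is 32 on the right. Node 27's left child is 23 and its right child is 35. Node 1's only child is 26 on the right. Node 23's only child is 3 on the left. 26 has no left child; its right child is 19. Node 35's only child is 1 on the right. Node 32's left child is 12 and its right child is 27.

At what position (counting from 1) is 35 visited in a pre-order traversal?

7

Pre-order visits the node, then its left subtree, then its right subtree.
Visit 24.
At 24: no left child.
At 24: go right to 32.
  Visit 32.
  At 32: go left to 12.
    12 is a leaf — visit 12.
  At 32: go right to 27.
    Visit 27.
    At 27: go left to 23.
      Visit 23.
      At 23: go left to 3.
        3 is a leaf — visit 3.
      At 23: no right child.
    At 27: go right to 35.
      Visit 35.
      At 35: no left child.
      At 35: go right to 1.
        Visit 1.
        At 1: no left child.
        At 1: go right to 26.
          Visit 26.
          At 26: no left child.
          At 26: go right to 19.
            19 is a leaf — visit 19.
Full pre-order sequence: 24, 32, 12, 27, 23, 3, 35, 1, 26, 19.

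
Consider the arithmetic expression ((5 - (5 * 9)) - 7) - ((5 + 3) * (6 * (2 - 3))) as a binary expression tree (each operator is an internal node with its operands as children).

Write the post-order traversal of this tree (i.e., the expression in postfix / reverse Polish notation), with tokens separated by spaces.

5 5 9 * - 7 - 5 3 + 6 2 3 - * * -

Post-order on an expression tree gives postfix notation: for each operator, emit left operand, right operand, then the operator.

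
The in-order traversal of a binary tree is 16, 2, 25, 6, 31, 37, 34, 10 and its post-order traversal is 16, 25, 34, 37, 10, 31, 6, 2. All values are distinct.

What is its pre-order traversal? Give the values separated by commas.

2, 16, 6, 25, 31, 10, 37, 34

The last element of post-order is the root; it splits in-order into left and right subtrees.
Root 2: left subtree has 1 node {16}, right has 6 {25, 6, 31, 37, 34, 10}.
  Root 6: left subtree has 1 node {25}, right has 4 {31, 37, 34, 10}.
    Root 31: left subtree has 0 nodes { }, right has 3 {37, 34, 10}.
      Root 10: left subtree has 2 nodes {37, 34}, right has 0 { }.
        Root 37: left subtree has 0 nodes { }, right has 1 {34}.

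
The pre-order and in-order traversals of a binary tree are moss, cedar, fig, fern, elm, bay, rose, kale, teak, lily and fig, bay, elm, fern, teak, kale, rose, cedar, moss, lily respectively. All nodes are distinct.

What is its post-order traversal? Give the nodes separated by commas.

bay, elm, teak, kale, rose, fern, fig, cedar, lily, moss

The first element of pre-order is the root; it splits in-order into left and right subtrees.
Root moss: left subtree has 8 nodes {fig, bay, elm, fern, teak, kale, rose, cedar}, right has 1 {lily}.
  Root cedar: left subtree has 7 nodes {fig, bay, elm, fern, teak, kale, rose}, right has 0 { }.
    Root fig: left subtree has 0 nodes { }, right has 6 {bay, elm, fern, teak, kale, rose}.
      Root fern: left subtree has 2 nodes {bay, elm}, right has 3 {teak, kale, rose}.
        Root elm: left subtree has 1 node {bay}, right has 0 { }.
        Root rose: left subtree has 2 nodes {teak, kale}, right has 0 { }.
          Root kale: left subtree has 1 node {teak}, right has 0 { }.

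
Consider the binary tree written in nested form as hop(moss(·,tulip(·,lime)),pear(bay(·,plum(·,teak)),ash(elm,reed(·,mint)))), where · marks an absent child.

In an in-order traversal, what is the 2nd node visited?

In-order visits the left subtree, then the node, then the right subtree.
At hop: go left to moss.
  At moss: no left child.
  Visit moss.
  At moss: go right to tulip.
    At tulip: no left child.
    Visit tulip.
    At tulip: go right to lime.
      lime is a leaf — visit lime.
Visit hop.
At hop: go right to pear.
  At pear: go left to bay.
    At bay: no left child.
    Visit bay.
    At bay: go right to plum.
      At plum: no left child.
      Visit plum.
      At plum: go right to teak.
        teak is a leaf — visit teak.
  Visit pear.
  At pear: go right to ash.
    At ash: go left to elm.
      elm is a leaf — visit elm.
    Visit ash.
    At ash: go right to reed.
      At reed: no left child.
      Visit reed.
      At reed: go right to mint.
        mint is a leaf — visit mint.
Full in-order sequence: moss, tulip, lime, hop, bay, plum, teak, pear, elm, ash, reed, mint.

tulip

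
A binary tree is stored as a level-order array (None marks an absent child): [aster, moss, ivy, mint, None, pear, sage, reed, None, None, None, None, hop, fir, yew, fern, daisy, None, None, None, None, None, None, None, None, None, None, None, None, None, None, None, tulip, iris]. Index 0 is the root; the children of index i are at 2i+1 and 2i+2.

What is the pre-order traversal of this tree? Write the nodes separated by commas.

Pre-order visits the node, then its left subtree, then its right subtree.
Visit aster.
At aster: go left to moss.
  Visit moss.
  At moss: go left to mint.
    Visit mint.
    At mint: go left to reed.
      Visit reed.
      At reed: go left to fern.
        Visit fern.
        At fern: no left child.
        At fern: go right to tulip.
          tulip is a leaf — visit tulip.
      At reed: go right to daisy.
        Visit daisy.
        At daisy: go left to iris.
          iris is a leaf — visit iris.
        At daisy: no right child.
    At mint: no right child.
  At moss: no right child.
At aster: go right to ivy.
  Visit ivy.
  At ivy: go left to pear.
    Visit pear.
    At pear: no left child.
    At pear: go right to hop.
      hop is a leaf — visit hop.
  At ivy: go right to sage.
    Visit sage.
    At sage: go left to fir.
      fir is a leaf — visit fir.
    At sage: go right to yew.
      yew is a leaf — visit yew.

aster, moss, mint, reed, fern, tulip, daisy, iris, ivy, pear, hop, sage, fir, yew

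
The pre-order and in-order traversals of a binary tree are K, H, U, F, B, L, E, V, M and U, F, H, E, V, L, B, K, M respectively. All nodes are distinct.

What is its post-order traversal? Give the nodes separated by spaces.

F U V E L B H M K

The first element of pre-order is the root; it splits in-order into left and right subtrees.
Root K: left subtree has 7 nodes {U, F, H, E, V, L, B}, right has 1 {M}.
  Root H: left subtree has 2 nodes {U, F}, right has 4 {E, V, L, B}.
    Root U: left subtree has 0 nodes { }, right has 1 {F}.
    Root B: left subtree has 3 nodes {E, V, L}, right has 0 { }.
      Root L: left subtree has 2 nodes {E, V}, right has 0 { }.
        Root E: left subtree has 0 nodes { }, right has 1 {V}.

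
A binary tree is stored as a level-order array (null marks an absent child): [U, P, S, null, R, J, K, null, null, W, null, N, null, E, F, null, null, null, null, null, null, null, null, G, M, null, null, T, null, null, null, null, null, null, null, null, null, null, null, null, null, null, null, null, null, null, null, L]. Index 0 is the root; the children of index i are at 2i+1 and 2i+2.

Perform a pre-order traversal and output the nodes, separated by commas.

Pre-order visits the node, then its left subtree, then its right subtree.
Visit U.
At U: go left to P.
  Visit P.
  At P: no left child.
  At P: go right to R.
    Visit R.
    At R: go left to W.
      W is a leaf — visit W.
    At R: no right child.
At U: go right to S.
  Visit S.
  At S: go left to J.
    Visit J.
    At J: go left to N.
      Visit N.
      At N: go left to G.
        Visit G.
        At G: go left to L.
          L is a leaf — visit L.
        At G: no right child.
      At N: go right to M.
        M is a leaf — visit M.
    At J: no right child.
  At S: go right to K.
    Visit K.
    At K: go left to E.
      Visit E.
      At E: go left to T.
        T is a leaf — visit T.
      At E: no right child.
    At K: go right to F.
      F is a leaf — visit F.

U, P, R, W, S, J, N, G, L, M, K, E, T, F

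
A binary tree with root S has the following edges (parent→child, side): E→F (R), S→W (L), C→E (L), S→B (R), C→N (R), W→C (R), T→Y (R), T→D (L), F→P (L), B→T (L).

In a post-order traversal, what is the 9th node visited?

Post-order visits the left subtree, then the right subtree, then the node.
At S: go left to W.
  At W: no left child.
  At W: go right to C.
    At C: go left to E.
      At E: no left child.
      At E: go right to F.
        At F: go left to P.
          P is a leaf — visit P.
        At F: no right child.
        Visit F.
      Visit E.
    At C: go right to N.
      N is a leaf — visit N.
    Visit C.
  Visit W.
At S: go right to B.
  At B: go left to T.
    At T: go left to D.
      D is a leaf — visit D.
    At T: go right to Y.
      Y is a leaf — visit Y.
    Visit T.
  At B: no right child.
  Visit B.
Visit S.
Full post-order sequence: P, F, E, N, C, W, D, Y, T, B, S.

T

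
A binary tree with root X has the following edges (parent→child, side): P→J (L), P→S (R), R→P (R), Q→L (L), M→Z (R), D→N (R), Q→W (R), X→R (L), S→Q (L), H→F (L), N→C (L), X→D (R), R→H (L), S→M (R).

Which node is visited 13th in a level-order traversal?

L

Level-order visits nodes level by level from the root, left to right within each level.
Level 0: X
Level 1: R, D
Level 2: H, P, N
Level 3: F, J, S, C
Level 4: Q, M
Level 5: L, W, Z
Full level-order sequence: X, R, D, H, P, N, F, J, S, C, Q, M, L, W, Z.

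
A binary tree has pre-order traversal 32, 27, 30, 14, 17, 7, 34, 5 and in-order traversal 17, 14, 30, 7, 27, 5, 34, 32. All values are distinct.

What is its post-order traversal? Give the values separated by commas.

The first element of pre-order is the root; it splits in-order into left and right subtrees.
Root 32: left subtree has 7 nodes {17, 14, 30, 7, 27, 5, 34}, right has 0 { }.
  Root 27: left subtree has 4 nodes {17, 14, 30, 7}, right has 2 {5, 34}.
    Root 30: left subtree has 2 nodes {17, 14}, right has 1 {7}.
      Root 14: left subtree has 1 node {17}, right has 0 { }.
    Root 34: left subtree has 1 node {5}, right has 0 { }.

17, 14, 7, 30, 5, 34, 27, 32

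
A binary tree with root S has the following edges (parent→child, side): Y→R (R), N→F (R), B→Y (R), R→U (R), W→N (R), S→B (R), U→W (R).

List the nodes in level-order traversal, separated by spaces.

S B Y R U W N F

Level-order visits nodes level by level from the root, left to right within each level.
Level 0: S
Level 1: B
Level 2: Y
Level 3: R
Level 4: U
Level 5: W
Level 6: N
Level 7: F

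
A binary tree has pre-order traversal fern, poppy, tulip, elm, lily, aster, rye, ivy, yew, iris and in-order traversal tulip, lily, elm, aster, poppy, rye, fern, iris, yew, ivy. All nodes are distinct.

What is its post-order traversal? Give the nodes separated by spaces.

The first element of pre-order is the root; it splits in-order into left and right subtrees.
Root fern: left subtree has 6 nodes {tulip, lily, elm, aster, poppy, rye}, right has 3 {iris, yew, ivy}.
  Root poppy: left subtree has 4 nodes {tulip, lily, elm, aster}, right has 1 {rye}.
    Root tulip: left subtree has 0 nodes { }, right has 3 {lily, elm, aster}.
      Root elm: left subtree has 1 node {lily}, right has 1 {aster}.
  Root ivy: left subtree has 2 nodes {iris, yew}, right has 0 { }.
    Root yew: left subtree has 1 node {iris}, right has 0 { }.

lily aster elm tulip rye poppy iris yew ivy fern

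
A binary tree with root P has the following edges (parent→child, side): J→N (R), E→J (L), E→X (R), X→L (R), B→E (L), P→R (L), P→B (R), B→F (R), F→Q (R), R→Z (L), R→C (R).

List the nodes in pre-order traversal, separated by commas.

P, R, Z, C, B, E, J, N, X, L, F, Q

Pre-order visits the node, then its left subtree, then its right subtree.
Visit P.
At P: go left to R.
  Visit R.
  At R: go left to Z.
    Z is a leaf — visit Z.
  At R: go right to C.
    C is a leaf — visit C.
At P: go right to B.
  Visit B.
  At B: go left to E.
    Visit E.
    At E: go left to J.
      Visit J.
      At J: no left child.
      At J: go right to N.
        N is a leaf — visit N.
    At E: go right to X.
      Visit X.
      At X: no left child.
      At X: go right to L.
        L is a leaf — visit L.
  At B: go right to F.
    Visit F.
    At F: no left child.
    At F: go right to Q.
      Q is a leaf — visit Q.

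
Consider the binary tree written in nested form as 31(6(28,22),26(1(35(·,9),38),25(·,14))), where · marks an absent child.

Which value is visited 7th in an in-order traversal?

In-order visits the left subtree, then the node, then the right subtree.
At 31: go left to 6.
  At 6: go left to 28.
    28 is a leaf — visit 28.
  Visit 6.
  At 6: go right to 22.
    22 is a leaf — visit 22.
Visit 31.
At 31: go right to 26.
  At 26: go left to 1.
    At 1: go left to 35.
      At 35: no left child.
      Visit 35.
      At 35: go right to 9.
        9 is a leaf — visit 9.
    Visit 1.
    At 1: go right to 38.
      38 is a leaf — visit 38.
  Visit 26.
  At 26: go right to 25.
    At 25: no left child.
    Visit 25.
    At 25: go right to 14.
      14 is a leaf — visit 14.
Full in-order sequence: 28, 6, 22, 31, 35, 9, 1, 38, 26, 25, 14.

1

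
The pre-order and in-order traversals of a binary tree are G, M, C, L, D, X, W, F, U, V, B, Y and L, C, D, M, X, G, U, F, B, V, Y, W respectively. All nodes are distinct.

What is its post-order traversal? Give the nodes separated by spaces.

L D C X M U B Y V F W G

The first element of pre-order is the root; it splits in-order into left and right subtrees.
Root G: left subtree has 5 nodes {L, C, D, M, X}, right has 6 {U, F, B, V, Y, W}.
  Root M: left subtree has 3 nodes {L, C, D}, right has 1 {X}.
    Root C: left subtree has 1 node {L}, right has 1 {D}.
  Root W: left subtree has 5 nodes {U, F, B, V, Y}, right has 0 { }.
    Root F: left subtree has 1 node {U}, right has 3 {B, V, Y}.
      Root V: left subtree has 1 node {B}, right has 1 {Y}.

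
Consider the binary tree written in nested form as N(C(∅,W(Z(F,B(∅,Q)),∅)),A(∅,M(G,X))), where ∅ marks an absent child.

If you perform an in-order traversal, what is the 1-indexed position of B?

4

In-order visits the left subtree, then the node, then the right subtree.
At N: go left to C.
  At C: no left child.
  Visit C.
  At C: go right to W.
    At W: go left to Z.
      At Z: go left to F.
        F is a leaf — visit F.
      Visit Z.
      At Z: go right to B.
        At B: no left child.
        Visit B.
        At B: go right to Q.
          Q is a leaf — visit Q.
    Visit W.
    At W: no right child.
Visit N.
At N: go right to A.
  At A: no left child.
  Visit A.
  At A: go right to M.
    At M: go left to G.
      G is a leaf — visit G.
    Visit M.
    At M: go right to X.
      X is a leaf — visit X.
Full in-order sequence: C, F, Z, B, Q, W, N, A, G, M, X.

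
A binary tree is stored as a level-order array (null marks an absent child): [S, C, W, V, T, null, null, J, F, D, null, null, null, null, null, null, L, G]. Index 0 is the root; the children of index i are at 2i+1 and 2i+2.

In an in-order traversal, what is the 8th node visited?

In-order visits the left subtree, then the node, then the right subtree.
At S: go left to C.
  At C: go left to V.
    At V: go left to J.
      At J: no left child.
      Visit J.
      At J: go right to L.
        L is a leaf — visit L.
    Visit V.
    At V: go right to F.
      At F: go left to G.
        G is a leaf — visit G.
      Visit F.
      At F: no right child.
  Visit C.
  At C: go right to T.
    At T: go left to D.
      D is a leaf — visit D.
    Visit T.
    At T: no right child.
Visit S.
At S: go right to W.
  W is a leaf — visit W.
Full in-order sequence: J, L, V, G, F, C, D, T, S, W.

T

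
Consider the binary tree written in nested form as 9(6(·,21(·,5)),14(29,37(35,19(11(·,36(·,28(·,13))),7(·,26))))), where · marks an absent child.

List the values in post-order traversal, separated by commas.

Post-order visits the left subtree, then the right subtree, then the node.
At 9: go left to 6.
  At 6: no left child.
  At 6: go right to 21.
    At 21: no left child.
    At 21: go right to 5.
      5 is a leaf — visit 5.
    Visit 21.
  Visit 6.
At 9: go right to 14.
  At 14: go left to 29.
    29 is a leaf — visit 29.
  At 14: go right to 37.
    At 37: go left to 35.
      35 is a leaf — visit 35.
    At 37: go right to 19.
      At 19: go left to 11.
        At 11: no left child.
        At 11: go right to 36.
          At 36: no left child.
          At 36: go right to 28.
            At 28: no left child.
            At 28: go right to 13.
              13 is a leaf — visit 13.
            Visit 28.
          Visit 36.
        Visit 11.
      At 19: go right to 7.
        At 7: no left child.
        At 7: go right to 26.
          26 is a leaf — visit 26.
        Visit 7.
      Visit 19.
    Visit 37.
  Visit 14.
Visit 9.

5, 21, 6, 29, 35, 13, 28, 36, 11, 26, 7, 19, 37, 14, 9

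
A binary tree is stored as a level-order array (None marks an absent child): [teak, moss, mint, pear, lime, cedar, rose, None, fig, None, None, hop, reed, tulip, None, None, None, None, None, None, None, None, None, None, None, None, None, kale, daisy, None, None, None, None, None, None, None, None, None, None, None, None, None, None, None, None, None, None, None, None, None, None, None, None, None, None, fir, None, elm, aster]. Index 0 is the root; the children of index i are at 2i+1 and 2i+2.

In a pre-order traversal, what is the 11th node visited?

Pre-order visits the node, then its left subtree, then its right subtree.
Visit teak.
At teak: go left to moss.
  Visit moss.
  At moss: go left to pear.
    Visit pear.
    At pear: no left child.
    At pear: go right to fig.
      fig is a leaf — visit fig.
  At moss: go right to lime.
    lime is a leaf — visit lime.
At teak: go right to mint.
  Visit mint.
  At mint: go left to cedar.
    Visit cedar.
    At cedar: go left to hop.
      hop is a leaf — visit hop.
    At cedar: go right to reed.
      reed is a leaf — visit reed.
  At mint: go right to rose.
    Visit rose.
    At rose: go left to tulip.
      Visit tulip.
      At tulip: go left to kale.
        Visit kale.
        At kale: go left to fir.
          fir is a leaf — visit fir.
        At kale: no right child.
      At tulip: go right to daisy.
        Visit daisy.
        At daisy: go left to elm.
          elm is a leaf — visit elm.
        At daisy: go right to aster.
          aster is a leaf — visit aster.
    At rose: no right child.
Full pre-order sequence: teak, moss, pear, fig, lime, mint, cedar, hop, reed, rose, tulip, kale, fir, daisy, elm, aster.

tulip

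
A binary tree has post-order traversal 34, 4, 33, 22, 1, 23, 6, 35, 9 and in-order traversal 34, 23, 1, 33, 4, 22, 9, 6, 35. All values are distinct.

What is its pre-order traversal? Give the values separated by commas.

The last element of post-order is the root; it splits in-order into left and right subtrees.
Root 9: left subtree has 6 nodes {34, 23, 1, 33, 4, 22}, right has 2 {6, 35}.
  Root 23: left subtree has 1 node {34}, right has 4 {1, 33, 4, 22}.
    Root 1: left subtree has 0 nodes { }, right has 3 {33, 4, 22}.
      Root 22: left subtree has 2 nodes {33, 4}, right has 0 { }.
        Root 33: left subtree has 0 nodes { }, right has 1 {4}.
  Root 35: left subtree has 1 node {6}, right has 0 { }.

9, 23, 34, 1, 22, 33, 4, 35, 6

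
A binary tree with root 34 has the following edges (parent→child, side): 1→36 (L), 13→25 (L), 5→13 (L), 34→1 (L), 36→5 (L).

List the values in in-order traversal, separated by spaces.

In-order visits the left subtree, then the node, then the right subtree.
At 34: go left to 1.
  At 1: go left to 36.
    At 36: go left to 5.
      At 5: go left to 13.
        At 13: go left to 25.
          25 is a leaf — visit 25.
        Visit 13.
        At 13: no right child.
      Visit 5.
      At 5: no right child.
    Visit 36.
    At 36: no right child.
  Visit 1.
  At 1: no right child.
Visit 34.
At 34: no right child.

25 13 5 36 1 34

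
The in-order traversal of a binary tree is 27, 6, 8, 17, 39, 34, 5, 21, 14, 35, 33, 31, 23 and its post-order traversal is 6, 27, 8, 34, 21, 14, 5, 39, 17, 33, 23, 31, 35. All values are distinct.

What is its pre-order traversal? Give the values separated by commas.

35, 17, 8, 27, 6, 39, 5, 34, 14, 21, 31, 33, 23

The last element of post-order is the root; it splits in-order into left and right subtrees.
Root 35: left subtree has 9 nodes {27, 6, 8, 17, 39, 34, 5, 21, 14}, right has 3 {33, 31, 23}.
  Root 17: left subtree has 3 nodes {27, 6, 8}, right has 5 {39, 34, 5, 21, 14}.
    Root 8: left subtree has 2 nodes {27, 6}, right has 0 { }.
      Root 27: left subtree has 0 nodes { }, right has 1 {6}.
    Root 39: left subtree has 0 nodes { }, right has 4 {34, 5, 21, 14}.
      Root 5: left subtree has 1 node {34}, right has 2 {21, 14}.
        Root 14: left subtree has 1 node {21}, right has 0 { }.
  Root 31: left subtree has 1 node {33}, right has 1 {23}.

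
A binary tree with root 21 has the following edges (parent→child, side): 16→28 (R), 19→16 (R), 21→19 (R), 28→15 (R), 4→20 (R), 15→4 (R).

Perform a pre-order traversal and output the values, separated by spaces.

Pre-order visits the node, then its left subtree, then its right subtree.
Visit 21.
At 21: no left child.
At 21: go right to 19.
  Visit 19.
  At 19: no left child.
  At 19: go right to 16.
    Visit 16.
    At 16: no left child.
    At 16: go right to 28.
      Visit 28.
      At 28: no left child.
      At 28: go right to 15.
        Visit 15.
        At 15: no left child.
        At 15: go right to 4.
          Visit 4.
          At 4: no left child.
          At 4: go right to 20.
            20 is a leaf — visit 20.

21 19 16 28 15 4 20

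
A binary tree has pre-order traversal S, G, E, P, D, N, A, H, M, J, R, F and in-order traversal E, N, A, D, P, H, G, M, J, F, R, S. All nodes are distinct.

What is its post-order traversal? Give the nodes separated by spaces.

The first element of pre-order is the root; it splits in-order into left and right subtrees.
Root S: left subtree has 11 nodes {E, N, A, D, P, H, G, M, J, F, R}, right has 0 { }.
  Root G: left subtree has 6 nodes {E, N, A, D, P, H}, right has 4 {M, J, F, R}.
    Root E: left subtree has 0 nodes { }, right has 5 {N, A, D, P, H}.
      Root P: left subtree has 3 nodes {N, A, D}, right has 1 {H}.
        Root D: left subtree has 2 nodes {N, A}, right has 0 { }.
          Root N: left subtree has 0 nodes { }, right has 1 {A}.
    Root M: left subtree has 0 nodes { }, right has 3 {J, F, R}.
      Root J: left subtree has 0 nodes { }, right has 2 {F, R}.
        Root R: left subtree has 1 node {F}, right has 0 { }.

A N D H P E F R J M G S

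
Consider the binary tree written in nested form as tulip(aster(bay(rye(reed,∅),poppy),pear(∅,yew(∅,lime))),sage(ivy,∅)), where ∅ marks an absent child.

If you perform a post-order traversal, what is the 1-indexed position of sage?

10

Post-order visits the left subtree, then the right subtree, then the node.
At tulip: go left to aster.
  At aster: go left to bay.
    At bay: go left to rye.
      At rye: go left to reed.
        reed is a leaf — visit reed.
      At rye: no right child.
      Visit rye.
    At bay: go right to poppy.
      poppy is a leaf — visit poppy.
    Visit bay.
  At aster: go right to pear.
    At pear: no left child.
    At pear: go right to yew.
      At yew: no left child.
      At yew: go right to lime.
        lime is a leaf — visit lime.
      Visit yew.
    Visit pear.
  Visit aster.
At tulip: go right to sage.
  At sage: go left to ivy.
    ivy is a leaf — visit ivy.
  At sage: no right child.
  Visit sage.
Visit tulip.
Full post-order sequence: reed, rye, poppy, bay, lime, yew, pear, aster, ivy, sage, tulip.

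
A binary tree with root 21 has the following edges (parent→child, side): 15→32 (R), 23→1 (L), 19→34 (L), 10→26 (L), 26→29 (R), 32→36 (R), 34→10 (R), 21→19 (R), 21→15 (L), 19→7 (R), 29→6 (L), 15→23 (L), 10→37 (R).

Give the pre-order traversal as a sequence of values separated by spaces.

21 15 23 1 32 36 19 34 10 26 29 6 37 7

Pre-order visits the node, then its left subtree, then its right subtree.
Visit 21.
At 21: go left to 15.
  Visit 15.
  At 15: go left to 23.
    Visit 23.
    At 23: go left to 1.
      1 is a leaf — visit 1.
    At 23: no right child.
  At 15: go right to 32.
    Visit 32.
    At 32: no left child.
    At 32: go right to 36.
      36 is a leaf — visit 36.
At 21: go right to 19.
  Visit 19.
  At 19: go left to 34.
    Visit 34.
    At 34: no left child.
    At 34: go right to 10.
      Visit 10.
      At 10: go left to 26.
        Visit 26.
        At 26: no left child.
        At 26: go right to 29.
          Visit 29.
          At 29: go left to 6.
            6 is a leaf — visit 6.
          At 29: no right child.
      At 10: go right to 37.
        37 is a leaf — visit 37.
  At 19: go right to 7.
    7 is a leaf — visit 7.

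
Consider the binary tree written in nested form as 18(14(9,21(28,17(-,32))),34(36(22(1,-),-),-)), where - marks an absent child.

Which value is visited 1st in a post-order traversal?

9

Post-order visits the left subtree, then the right subtree, then the node.
At 18: go left to 14.
  At 14: go left to 9.
    9 is a leaf — visit 9.
  At 14: go right to 21.
    At 21: go left to 28.
      28 is a leaf — visit 28.
    At 21: go right to 17.
      At 17: no left child.
      At 17: go right to 32.
        32 is a leaf — visit 32.
      Visit 17.
    Visit 21.
  Visit 14.
At 18: go right to 34.
  At 34: go left to 36.
    At 36: go left to 22.
      At 22: go left to 1.
        1 is a leaf — visit 1.
      At 22: no right child.
      Visit 22.
    At 36: no right child.
    Visit 36.
  At 34: no right child.
  Visit 34.
Visit 18.
Full post-order sequence: 9, 28, 32, 17, 21, 14, 1, 22, 36, 34, 18.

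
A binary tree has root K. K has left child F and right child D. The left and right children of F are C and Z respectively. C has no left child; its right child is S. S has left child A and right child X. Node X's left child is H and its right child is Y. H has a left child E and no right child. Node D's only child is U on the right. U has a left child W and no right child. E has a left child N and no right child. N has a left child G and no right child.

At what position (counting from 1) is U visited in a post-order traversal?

13

Post-order visits the left subtree, then the right subtree, then the node.
At K: go left to F.
  At F: go left to C.
    At C: no left child.
    At C: go right to S.
      At S: go left to A.
        A is a leaf — visit A.
      At S: go right to X.
        At X: go left to H.
          At H: go left to E.
            At E: go left to N.
              At N: go left to G.
                G is a leaf — visit G.
              At N: no right child.
              Visit N.
            At E: no right child.
            Visit E.
          At H: no right child.
          Visit H.
        At X: go right to Y.
          Y is a leaf — visit Y.
        Visit X.
      Visit S.
    Visit C.
  At F: go right to Z.
    Z is a leaf — visit Z.
  Visit F.
At K: go right to D.
  At D: no left child.
  At D: go right to U.
    At U: go left to W.
      W is a leaf — visit W.
    At U: no right child.
    Visit U.
  Visit D.
Visit K.
Full post-order sequence: A, G, N, E, H, Y, X, S, C, Z, F, W, U, D, K.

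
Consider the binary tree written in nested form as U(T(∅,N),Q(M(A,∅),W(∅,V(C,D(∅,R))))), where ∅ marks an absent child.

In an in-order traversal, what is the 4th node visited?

A

In-order visits the left subtree, then the node, then the right subtree.
At U: go left to T.
  At T: no left child.
  Visit T.
  At T: go right to N.
    N is a leaf — visit N.
Visit U.
At U: go right to Q.
  At Q: go left to M.
    At M: go left to A.
      A is a leaf — visit A.
    Visit M.
    At M: no right child.
  Visit Q.
  At Q: go right to W.
    At W: no left child.
    Visit W.
    At W: go right to V.
      At V: go left to C.
        C is a leaf — visit C.
      Visit V.
      At V: go right to D.
        At D: no left child.
        Visit D.
        At D: go right to R.
          R is a leaf — visit R.
Full in-order sequence: T, N, U, A, M, Q, W, C, V, D, R.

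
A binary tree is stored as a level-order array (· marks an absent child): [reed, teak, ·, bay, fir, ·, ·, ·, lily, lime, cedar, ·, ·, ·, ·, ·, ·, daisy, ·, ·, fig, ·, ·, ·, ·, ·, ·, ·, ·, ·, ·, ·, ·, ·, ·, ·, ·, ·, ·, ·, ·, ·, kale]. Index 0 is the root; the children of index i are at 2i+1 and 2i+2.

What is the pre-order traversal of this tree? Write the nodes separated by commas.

Pre-order visits the node, then its left subtree, then its right subtree.
Visit reed.
At reed: go left to teak.
  Visit teak.
  At teak: go left to bay.
    Visit bay.
    At bay: no left child.
    At bay: go right to lily.
      Visit lily.
      At lily: go left to daisy.
        daisy is a leaf — visit daisy.
      At lily: no right child.
  At teak: go right to fir.
    Visit fir.
    At fir: go left to lime.
      Visit lime.
      At lime: no left child.
      At lime: go right to fig.
        Visit fig.
        At fig: no left child.
        At fig: go right to kale.
          kale is a leaf — visit kale.
    At fir: go right to cedar.
      cedar is a leaf — visit cedar.
At reed: no right child.

reed, teak, bay, lily, daisy, fir, lime, fig, kale, cedar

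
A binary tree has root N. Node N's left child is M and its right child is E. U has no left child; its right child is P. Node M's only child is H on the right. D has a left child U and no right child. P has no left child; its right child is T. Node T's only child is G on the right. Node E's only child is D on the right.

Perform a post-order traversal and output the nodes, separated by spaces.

Post-order visits the left subtree, then the right subtree, then the node.
At N: go left to M.
  At M: no left child.
  At M: go right to H.
    H is a leaf — visit H.
  Visit M.
At N: go right to E.
  At E: no left child.
  At E: go right to D.
    At D: go left to U.
      At U: no left child.
      At U: go right to P.
        At P: no left child.
        At P: go right to T.
          At T: no left child.
          At T: go right to G.
            G is a leaf — visit G.
          Visit T.
        Visit P.
      Visit U.
    At D: no right child.
    Visit D.
  Visit E.
Visit N.

H M G T P U D E N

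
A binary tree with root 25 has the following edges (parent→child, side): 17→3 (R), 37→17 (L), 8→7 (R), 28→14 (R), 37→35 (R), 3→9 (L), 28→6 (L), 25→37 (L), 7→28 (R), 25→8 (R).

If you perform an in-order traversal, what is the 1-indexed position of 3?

3

In-order visits the left subtree, then the node, then the right subtree.
At 25: go left to 37.
  At 37: go left to 17.
    At 17: no left child.
    Visit 17.
    At 17: go right to 3.
      At 3: go left to 9.
        9 is a leaf — visit 9.
      Visit 3.
      At 3: no right child.
  Visit 37.
  At 37: go right to 35.
    35 is a leaf — visit 35.
Visit 25.
At 25: go right to 8.
  At 8: no left child.
  Visit 8.
  At 8: go right to 7.
    At 7: no left child.
    Visit 7.
    At 7: go right to 28.
      At 28: go left to 6.
        6 is a leaf — visit 6.
      Visit 28.
      At 28: go right to 14.
        14 is a leaf — visit 14.
Full in-order sequence: 17, 9, 3, 37, 35, 25, 8, 7, 6, 28, 14.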